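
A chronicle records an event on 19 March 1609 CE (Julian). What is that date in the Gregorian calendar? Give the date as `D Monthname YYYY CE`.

29 March 1609 CE

At this point the Julian calendar is 10 days behind the Gregorian.
19 March 1609 Julian + 10 days → 29 March 1609 Gregorian.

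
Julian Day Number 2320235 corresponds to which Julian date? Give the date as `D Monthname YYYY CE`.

JDN 2320235 is 26 June 1640 in the Gregorian calendar.
In the Julian calendar that day is 16 June 1640 CE.

16 June 1640 CE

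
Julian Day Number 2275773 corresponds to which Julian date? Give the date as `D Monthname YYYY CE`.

The proleptic Gregorian equivalent of JDN 2275773 is 3 October 1518.
In the Julian calendar that day is 23 September 1518 CE.

23 September 1518 CE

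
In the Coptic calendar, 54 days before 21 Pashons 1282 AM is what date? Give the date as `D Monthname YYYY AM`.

27 Paremhat 1282 AM

JDN of 21 Pashons 1282 AM = 2293175.
2293175 − 54 = 2293121.
JDN 2293121 in the Coptic calendar is 27 Paremhat 1282 AM.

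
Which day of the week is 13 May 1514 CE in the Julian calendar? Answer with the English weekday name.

In the proleptic Gregorian calendar this is 23 May 1514 (JDN 2274179).
JDN 2274179 mod 7 = 5, and JDN 0 was a Monday, so this is a Saturday.

Saturday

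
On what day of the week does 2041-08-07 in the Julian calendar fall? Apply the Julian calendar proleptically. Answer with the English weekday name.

Equivalently 20 August 2041 Gregorian, JDN 2466752.
2466752 ≡ 1 (mod 7); counting from Monday = 0 gives Tuesday.

Tuesday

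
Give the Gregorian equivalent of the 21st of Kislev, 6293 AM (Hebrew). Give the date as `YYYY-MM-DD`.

2532-12-20

Julian Day Number of the source date = 2646208.
Converting JDN 2646208 to the Gregorian calendar gives 20 December 2532 CE.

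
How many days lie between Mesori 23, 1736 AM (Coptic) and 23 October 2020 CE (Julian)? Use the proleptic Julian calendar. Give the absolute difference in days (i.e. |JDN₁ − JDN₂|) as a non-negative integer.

68

First date → JDN 2459091; second date → JDN 2459159.
The interval is |2459091 − 2459159| = 68 days.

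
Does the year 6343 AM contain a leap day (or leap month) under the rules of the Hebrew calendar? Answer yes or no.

Hebrew year 6343 is year 16 of its 19-year Metonic cycle; leap years are at positions 3, 6, 8, 11, 14, 17, 19, so it is a common year (12 months).

no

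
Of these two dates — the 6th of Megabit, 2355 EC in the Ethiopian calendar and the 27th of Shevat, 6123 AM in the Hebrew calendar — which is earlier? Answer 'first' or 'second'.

second

First date → JDN 2584204; second date → JDN 2584169.
JDN 2584169 < JDN 2584204, so the second date is earlier.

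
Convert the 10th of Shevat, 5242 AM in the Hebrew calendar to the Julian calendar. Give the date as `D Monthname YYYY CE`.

31 December 1481 CE

Julian Day Number of the source date = 2262358.
Converting JDN 2262358 to the Julian calendar gives 31 December 1481 CE.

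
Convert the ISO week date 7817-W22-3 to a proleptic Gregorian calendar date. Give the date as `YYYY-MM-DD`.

ISO week 1 of 7817 is the week containing the first Thursday of 7817.
Week 22, day 3 (Wednesday) lands on 7817-05-28.

7817-05-28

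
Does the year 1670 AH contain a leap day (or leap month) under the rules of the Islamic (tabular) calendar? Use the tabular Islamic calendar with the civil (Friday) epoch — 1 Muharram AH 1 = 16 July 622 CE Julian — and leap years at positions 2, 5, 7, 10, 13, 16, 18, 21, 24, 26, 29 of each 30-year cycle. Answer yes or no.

no

Year 1670 AH is year 20 of its 30-year cycle; leap positions are 2, 5, 7, 10, 13, 16, 18, 21, 24, 26, 29, so it is a common year (354 days).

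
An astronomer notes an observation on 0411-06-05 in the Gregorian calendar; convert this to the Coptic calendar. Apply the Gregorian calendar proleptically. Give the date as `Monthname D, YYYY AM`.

Both dates share Julian Day Number 1871330; in the Coptic calendar that is 10 Paoni 127 AM.

Paoni 10, 127 AM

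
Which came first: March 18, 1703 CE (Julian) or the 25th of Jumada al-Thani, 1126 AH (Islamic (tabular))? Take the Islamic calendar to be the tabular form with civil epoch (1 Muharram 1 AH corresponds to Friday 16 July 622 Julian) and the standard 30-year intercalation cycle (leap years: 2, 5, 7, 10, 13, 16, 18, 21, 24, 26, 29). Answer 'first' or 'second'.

Converting both to JDN: 2343155 vs 2347274; the smaller is the first.

first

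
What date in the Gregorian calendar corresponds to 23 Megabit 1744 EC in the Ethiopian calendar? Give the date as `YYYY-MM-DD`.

Both dates share Julian Day Number 2361054; in the Gregorian calendar that is 30 March 1752 CE.

1752-03-30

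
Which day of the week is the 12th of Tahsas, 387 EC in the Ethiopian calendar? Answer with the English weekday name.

Equivalently 9 December 394 Gregorian, JDN 1865308.
Since JDN mod 7 = 4 (0 = Monday), the day is Friday.

Friday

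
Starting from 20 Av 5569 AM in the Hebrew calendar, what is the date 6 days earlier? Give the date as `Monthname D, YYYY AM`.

Av 14, 5569 AM

JDN of 20 Av 5569 AM = 2381997.
2381997 − 6 = 2381991.
JDN 2381991 in the Hebrew calendar is Av 14, 5569 AM.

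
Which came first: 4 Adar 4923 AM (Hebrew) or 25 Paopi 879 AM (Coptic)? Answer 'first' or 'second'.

Converting both to JDN: 2145883 vs 2145773; the smaller is the second.

second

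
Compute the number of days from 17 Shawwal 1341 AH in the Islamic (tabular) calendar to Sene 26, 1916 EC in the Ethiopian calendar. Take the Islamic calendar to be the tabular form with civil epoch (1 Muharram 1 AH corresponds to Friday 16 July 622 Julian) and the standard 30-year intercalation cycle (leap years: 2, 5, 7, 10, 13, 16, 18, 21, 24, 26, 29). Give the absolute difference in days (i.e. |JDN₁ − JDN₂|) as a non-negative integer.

397

First date → JDN 2423573; second date → JDN 2423970.
The interval is |2423573 − 2423970| = 397 days.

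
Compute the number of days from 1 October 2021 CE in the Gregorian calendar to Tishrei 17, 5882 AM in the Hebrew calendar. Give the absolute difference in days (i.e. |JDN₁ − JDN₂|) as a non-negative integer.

36522

First date → JDN 2459489; second date → JDN 2496011.
The interval is |2459489 − 2496011| = 36522 days.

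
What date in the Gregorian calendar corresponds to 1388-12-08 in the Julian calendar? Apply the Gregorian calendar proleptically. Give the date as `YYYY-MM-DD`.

The Julian–Gregorian offset here is 8 days (Julian trailing).
8 December 1388 Julian + 8 days → 16 December 1388 Gregorian.

1388-12-16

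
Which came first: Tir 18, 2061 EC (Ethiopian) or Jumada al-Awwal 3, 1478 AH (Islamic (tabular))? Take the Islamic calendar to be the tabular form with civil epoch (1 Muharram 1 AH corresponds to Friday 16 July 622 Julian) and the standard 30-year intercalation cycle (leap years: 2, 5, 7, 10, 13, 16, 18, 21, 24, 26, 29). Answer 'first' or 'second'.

second

Converting both to JDN: 2476773 vs 2471960; the smaller is the second.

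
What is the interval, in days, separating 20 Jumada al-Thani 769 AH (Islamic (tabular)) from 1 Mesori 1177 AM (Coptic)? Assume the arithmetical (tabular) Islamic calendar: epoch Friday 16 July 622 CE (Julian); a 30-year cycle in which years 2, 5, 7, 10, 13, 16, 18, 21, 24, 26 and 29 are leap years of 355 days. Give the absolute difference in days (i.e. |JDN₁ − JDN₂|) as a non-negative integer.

34133

JDN of the first date = 2220761.
JDN of the second date = 2254894.
|2254894 − 2220761| = 34133.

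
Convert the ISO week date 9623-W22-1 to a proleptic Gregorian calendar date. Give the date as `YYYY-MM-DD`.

ISO week 1 of 9623 is the week containing the first Thursday of 9623.
Week 22, day 1 (Monday) lands on 9623-05-29.

9623-05-29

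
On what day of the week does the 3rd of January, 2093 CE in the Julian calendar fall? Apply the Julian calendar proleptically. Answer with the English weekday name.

Friday

Equivalently 16 January 2093 Gregorian, JDN 2485529.
2485529 ≡ 4 (mod 7); counting from Monday = 0 gives Friday.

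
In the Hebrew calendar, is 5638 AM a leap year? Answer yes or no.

yes

Hebrew year 5638 is year 14 of its 19-year Metonic cycle; leap years are at positions 3, 6, 8, 11, 14, 17, 19, so it is a leap year (13 months).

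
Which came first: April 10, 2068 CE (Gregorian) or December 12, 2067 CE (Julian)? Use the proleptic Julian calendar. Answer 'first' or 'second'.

First date → JDN 2476482; second date → JDN 2476375.
JDN 2476375 < JDN 2476482, so the second date is earlier.

second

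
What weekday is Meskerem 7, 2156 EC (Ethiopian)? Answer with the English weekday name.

This is JDN 2511341 (19 September 2163 Gregorian).
2511341 ≡ 0 (mod 7); counting from Monday = 0 gives Monday.

Monday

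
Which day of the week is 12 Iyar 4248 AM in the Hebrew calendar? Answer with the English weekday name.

Monday

In the proleptic Gregorian calendar this is 10 May 488 (JDN 1899429).
Since JDN mod 7 = 0 (0 = Monday), the day is Monday.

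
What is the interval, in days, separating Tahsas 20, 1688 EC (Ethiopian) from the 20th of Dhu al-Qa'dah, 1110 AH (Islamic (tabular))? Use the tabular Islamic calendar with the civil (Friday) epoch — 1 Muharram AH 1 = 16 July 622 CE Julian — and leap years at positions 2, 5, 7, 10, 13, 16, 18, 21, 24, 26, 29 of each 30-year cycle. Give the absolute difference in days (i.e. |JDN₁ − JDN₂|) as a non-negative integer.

JDN of the first date = 2340507.
JDN of the second date = 2341747.
|2341747 − 2340507| = 1240.

1240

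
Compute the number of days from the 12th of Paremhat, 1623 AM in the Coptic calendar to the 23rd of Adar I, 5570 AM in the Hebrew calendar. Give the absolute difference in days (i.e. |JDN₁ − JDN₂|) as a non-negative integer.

35450

First date → JDN 2417656; second date → JDN 2382206.
The interval is |2417656 − 2382206| = 35450 days.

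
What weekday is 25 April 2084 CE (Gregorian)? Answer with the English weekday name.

Since JDN mod 7 = 1 (0 = Monday), the day is Tuesday.

Tuesday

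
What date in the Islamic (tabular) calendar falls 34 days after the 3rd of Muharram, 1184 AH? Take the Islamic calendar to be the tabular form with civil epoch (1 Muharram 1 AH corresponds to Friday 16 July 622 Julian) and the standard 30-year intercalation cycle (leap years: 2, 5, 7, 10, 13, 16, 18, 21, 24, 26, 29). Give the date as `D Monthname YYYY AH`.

7 Safar 1184 AH

JDN of the 3rd of Muharram, 1184 AH = 2367658.
2367658 + 34 = 2367692.
JDN 2367692 in the tabular Islamic calendar is 7 Safar 1184 AH.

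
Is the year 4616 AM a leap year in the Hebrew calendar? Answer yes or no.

Hebrew year 4616 is year 18 of its 19-year Metonic cycle; leap years are at positions 3, 6, 8, 11, 14, 17, 19, so it is a common year (12 months).

no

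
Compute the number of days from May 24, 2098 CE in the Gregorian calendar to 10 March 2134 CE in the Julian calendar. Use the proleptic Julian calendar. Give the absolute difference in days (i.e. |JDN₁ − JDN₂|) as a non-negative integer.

JDN of the first date = 2487483.
JDN of the second date = 2500570.
|2500570 − 2487483| = 13087.

13087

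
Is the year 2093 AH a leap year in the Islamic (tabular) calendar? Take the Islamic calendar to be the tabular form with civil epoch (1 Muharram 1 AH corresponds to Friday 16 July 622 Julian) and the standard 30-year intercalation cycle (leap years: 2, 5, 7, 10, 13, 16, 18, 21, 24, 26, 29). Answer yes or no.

Year 2093 AH is year 23 of its 30-year cycle; leap positions are 2, 5, 7, 10, 13, 16, 18, 21, 24, 26, 29, so it is a common year (354 days).

no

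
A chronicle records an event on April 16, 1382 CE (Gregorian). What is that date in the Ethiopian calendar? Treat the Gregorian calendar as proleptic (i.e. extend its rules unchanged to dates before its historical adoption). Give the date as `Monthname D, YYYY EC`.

Miyazya 13, 1374 EC

Julian Day Number of the source date = 2225931.
Converting JDN 2225931 to the Ethiopian calendar gives 13 Miyazya 1374 EC.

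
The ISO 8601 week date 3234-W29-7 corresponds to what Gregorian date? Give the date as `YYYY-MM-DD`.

ISO week 1 of 3234 is the week containing the first Thursday of 3234.
Week 29, day 7 (Sunday) lands on 3234-07-23.

3234-07-23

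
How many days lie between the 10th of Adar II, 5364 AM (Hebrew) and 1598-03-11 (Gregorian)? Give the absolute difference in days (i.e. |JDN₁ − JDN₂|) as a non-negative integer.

2193

JDN of the first date = 2306980.
JDN of the second date = 2304787.
|2304787 − 2306980| = 2193.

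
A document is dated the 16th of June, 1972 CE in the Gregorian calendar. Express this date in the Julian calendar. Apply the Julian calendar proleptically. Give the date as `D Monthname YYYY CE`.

3 June 1972 CE

At this point the Julian calendar is 13 days behind the Gregorian.
16 June 1972 Gregorian − 13 days → 3 June 1972 Julian.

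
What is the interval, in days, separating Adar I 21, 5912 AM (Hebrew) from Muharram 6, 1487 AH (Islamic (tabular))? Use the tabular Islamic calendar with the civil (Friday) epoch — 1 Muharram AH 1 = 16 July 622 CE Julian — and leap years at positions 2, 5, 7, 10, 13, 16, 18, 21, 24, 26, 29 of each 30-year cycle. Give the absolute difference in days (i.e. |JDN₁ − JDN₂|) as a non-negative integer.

First date → JDN 2507119; second date → JDN 2475034.
The interval is |2507119 − 2475034| = 32085 days.

32085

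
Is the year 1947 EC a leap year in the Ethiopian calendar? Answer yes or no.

yes

1947 mod 4 = 3; in the Ethiopian calendar a year is leap when year mod 4 = 3, so it is a leap year.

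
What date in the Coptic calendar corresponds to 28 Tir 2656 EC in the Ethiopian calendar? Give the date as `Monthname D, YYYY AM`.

Both dates share Julian Day Number 2694107; in the Coptic calendar that is 28 Tobi 2380 AM.

Tobi 28, 2380 AM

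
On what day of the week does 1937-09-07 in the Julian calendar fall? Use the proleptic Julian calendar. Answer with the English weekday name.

This is JDN 2428797 (20 September 1937 Gregorian).
2428797 ≡ 0 (mod 7); counting from Monday = 0 gives Monday.

Monday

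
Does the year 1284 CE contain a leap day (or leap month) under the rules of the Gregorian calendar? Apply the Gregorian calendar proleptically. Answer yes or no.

yes

1284 is divisible by 4 and not by 100, so it is a leap year.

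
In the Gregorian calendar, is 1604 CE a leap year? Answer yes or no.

yes

1604 is divisible by 4 and not by 100, so it is a leap year.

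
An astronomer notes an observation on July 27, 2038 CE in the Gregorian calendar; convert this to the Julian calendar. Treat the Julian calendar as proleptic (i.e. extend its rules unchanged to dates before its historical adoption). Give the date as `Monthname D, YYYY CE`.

At this point the Julian calendar is 13 days behind the Gregorian.
27 July 2038 Gregorian − 13 days → 14 July 2038 Julian.

July 14, 2038 CE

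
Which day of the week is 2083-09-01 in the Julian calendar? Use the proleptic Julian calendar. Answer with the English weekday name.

This is JDN 2482117 (14 September 2083 Gregorian).
Since JDN mod 7 = 1 (0 = Monday), the day is Tuesday.

Tuesday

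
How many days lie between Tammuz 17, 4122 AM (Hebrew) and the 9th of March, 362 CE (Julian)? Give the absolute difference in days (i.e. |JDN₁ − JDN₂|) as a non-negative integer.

110

First date → JDN 1853456; second date → JDN 1853346.
The interval is |1853456 − 1853346| = 110 days.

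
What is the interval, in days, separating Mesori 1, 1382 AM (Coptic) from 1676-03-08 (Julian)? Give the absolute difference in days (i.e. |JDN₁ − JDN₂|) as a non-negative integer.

JDN of the first date = 2329770.
JDN of the second date = 2333284.
|2333284 − 2329770| = 3514.

3514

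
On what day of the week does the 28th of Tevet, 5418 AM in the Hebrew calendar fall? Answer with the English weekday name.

Thursday

Equivalently 3 January 1658 Gregorian, JDN 2326635.
JDN 2326635 mod 7 = 3, and JDN 0 was a Monday, so this is a Thursday.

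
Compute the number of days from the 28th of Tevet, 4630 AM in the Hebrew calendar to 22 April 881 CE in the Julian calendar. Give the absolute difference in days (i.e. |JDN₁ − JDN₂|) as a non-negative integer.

4125

JDN of the first date = 2038830.
JDN of the second date = 2042955.
|2042955 − 2038830| = 4125.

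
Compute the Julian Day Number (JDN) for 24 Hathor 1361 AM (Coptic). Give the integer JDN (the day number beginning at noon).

2321853

In the Gregorian calendar the same day is 30 November 1644.
JDN 2400001 is 17 November 1858 CE (Gregorian), MJD 0; the target day is −78148 days from there, so JDN = 2321853.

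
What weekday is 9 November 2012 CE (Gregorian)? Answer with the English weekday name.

Friday

Since JDN mod 7 = 4 (0 = Monday), the day is Friday.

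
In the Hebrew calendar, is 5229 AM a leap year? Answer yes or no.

no

Hebrew year 5229 is year 4 of its 19-year Metonic cycle; leap years are at positions 3, 6, 8, 11, 14, 17, 19, so it is a common year (12 months).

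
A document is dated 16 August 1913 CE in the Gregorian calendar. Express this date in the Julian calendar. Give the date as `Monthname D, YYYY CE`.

For dates in this range the Gregorian date is 13 days ahead of the Julian.
16 August 1913 Gregorian − 13 days → 3 August 1913 Julian.

August 3, 1913 CE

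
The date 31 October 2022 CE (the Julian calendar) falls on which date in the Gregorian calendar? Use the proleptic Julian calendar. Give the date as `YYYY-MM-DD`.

2022-11-13

For dates in this range the Gregorian date is 13 days ahead of the Julian.
31 October 2022 Julian + 13 days → 13 November 2022 Gregorian.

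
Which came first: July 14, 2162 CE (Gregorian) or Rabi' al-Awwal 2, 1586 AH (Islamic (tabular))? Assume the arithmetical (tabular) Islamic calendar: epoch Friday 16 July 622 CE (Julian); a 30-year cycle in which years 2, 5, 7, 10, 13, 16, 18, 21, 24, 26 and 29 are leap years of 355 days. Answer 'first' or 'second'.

Converting both to JDN: 2510909 vs 2510171; the smaller is the second.

second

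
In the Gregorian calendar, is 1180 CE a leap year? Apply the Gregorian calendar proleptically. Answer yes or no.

1180 is divisible by 4 and not by 100, so it is a leap year.

yes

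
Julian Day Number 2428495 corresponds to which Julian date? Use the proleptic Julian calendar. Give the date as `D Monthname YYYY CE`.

9 November 1936 CE

JDN 2428495 is 22 November 1936 in the Gregorian calendar.
In the Julian calendar that day is 9 November 1936 CE.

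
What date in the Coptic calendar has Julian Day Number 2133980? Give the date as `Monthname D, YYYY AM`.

The proleptic Gregorian equivalent of JDN 2133980 is 16 July 1130.
In the Coptic calendar that day is Epip 15, 846 AM.

Epip 15, 846 AM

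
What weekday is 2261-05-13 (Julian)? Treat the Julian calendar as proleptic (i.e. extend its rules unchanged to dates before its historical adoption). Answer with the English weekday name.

In the Gregorian calendar this is 28 May 2261 (JDN 2547021).
Since JDN mod 7 = 1 (0 = Monday), the day is Tuesday.

Tuesday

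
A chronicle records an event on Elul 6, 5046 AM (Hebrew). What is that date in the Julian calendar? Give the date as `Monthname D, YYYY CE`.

August 28, 1286 CE

Julian Day Number of the source date = 2191009.
Converting JDN 2191009 to the Julian calendar gives 28 August 1286 CE.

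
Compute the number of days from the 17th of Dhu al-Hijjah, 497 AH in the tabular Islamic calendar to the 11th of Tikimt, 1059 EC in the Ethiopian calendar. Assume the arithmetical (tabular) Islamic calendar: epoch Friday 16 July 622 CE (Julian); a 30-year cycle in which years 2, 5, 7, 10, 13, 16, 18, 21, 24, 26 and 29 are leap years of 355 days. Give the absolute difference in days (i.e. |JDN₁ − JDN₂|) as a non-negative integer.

First date → JDN 2124547; second date → JDN 2110695.
The interval is |2124547 − 2110695| = 13852 days.

13852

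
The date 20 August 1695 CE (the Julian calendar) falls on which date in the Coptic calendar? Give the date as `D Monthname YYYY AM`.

Both dates share Julian Day Number 2340388; in the Coptic calendar that is 27 Mesori 1411 AM.

27 Mesori 1411 AM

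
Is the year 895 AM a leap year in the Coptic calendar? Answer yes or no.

895 mod 4 = 3; in the Coptic calendar a year is leap when year mod 4 = 3, so it is a leap year.

yes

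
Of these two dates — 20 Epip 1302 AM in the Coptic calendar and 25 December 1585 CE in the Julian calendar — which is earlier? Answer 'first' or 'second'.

The two dates have Julian Day Numbers 2300539 and 2300338 respectively.
Since 2300338 < 2300539, the second date comes first.

second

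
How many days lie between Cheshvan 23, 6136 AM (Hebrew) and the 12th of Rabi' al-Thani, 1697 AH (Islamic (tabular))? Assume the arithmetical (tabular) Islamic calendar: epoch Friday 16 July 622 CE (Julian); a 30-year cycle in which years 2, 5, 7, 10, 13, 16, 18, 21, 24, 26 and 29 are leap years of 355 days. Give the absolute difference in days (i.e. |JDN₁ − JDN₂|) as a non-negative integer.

JDN of the first date = 2588832.
JDN of the second date = 2549546.
|2549546 − 2588832| = 39286.

39286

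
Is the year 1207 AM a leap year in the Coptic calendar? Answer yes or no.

1207 mod 4 = 3; in the Coptic calendar a year is leap when year mod 4 = 3, so it is a leap year.

yes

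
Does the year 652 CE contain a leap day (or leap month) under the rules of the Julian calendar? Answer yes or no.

yes

652 mod 4 = 0, so it is a leap year in the Julian calendar.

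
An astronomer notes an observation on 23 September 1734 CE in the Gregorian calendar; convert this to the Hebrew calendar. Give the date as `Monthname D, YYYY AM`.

Elul 25, 5494 AM

Julian Day Number of the source date = 2354656.
Converting JDN 2354656 to the Hebrew calendar gives 25 Elul 5494 AM.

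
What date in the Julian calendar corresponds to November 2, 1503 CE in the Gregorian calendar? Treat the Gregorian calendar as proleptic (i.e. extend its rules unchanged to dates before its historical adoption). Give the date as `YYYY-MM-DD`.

1503-10-23

The Julian–Gregorian offset here is 10 days (Julian trailing).
2 November 1503 Gregorian − 10 days → 23 October 1503 Julian.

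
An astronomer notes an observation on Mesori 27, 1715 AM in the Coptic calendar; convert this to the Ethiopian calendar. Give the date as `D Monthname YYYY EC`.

Both dates share Julian Day Number 2451424; in the Ethiopian calendar that is 27 Nehase 1991 EC.

27 Nehase 1991 EC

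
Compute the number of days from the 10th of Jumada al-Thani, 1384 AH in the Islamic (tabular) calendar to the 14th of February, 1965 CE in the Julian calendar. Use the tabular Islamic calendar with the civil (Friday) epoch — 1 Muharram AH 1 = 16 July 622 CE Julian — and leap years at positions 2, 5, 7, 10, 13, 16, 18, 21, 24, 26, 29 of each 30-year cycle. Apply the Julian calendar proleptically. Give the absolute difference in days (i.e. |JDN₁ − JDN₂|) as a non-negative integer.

133

JDN of the first date = 2438686.
JDN of the second date = 2438819.
|2438819 − 2438686| = 133.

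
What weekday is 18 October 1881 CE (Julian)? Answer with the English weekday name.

Equivalently 30 October 1881 Gregorian, JDN 2408384.
JDN 2408384 mod 7 = 6, and JDN 0 was a Monday, so this is a Sunday.

Sunday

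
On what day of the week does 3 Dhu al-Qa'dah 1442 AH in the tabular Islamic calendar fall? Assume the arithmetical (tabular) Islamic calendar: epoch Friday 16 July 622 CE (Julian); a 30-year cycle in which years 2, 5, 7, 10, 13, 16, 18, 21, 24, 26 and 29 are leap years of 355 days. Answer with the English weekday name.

Sunday

This is JDN 2459379 (13 June 2021 Gregorian).
Since JDN mod 7 = 6 (0 = Monday), the day is Sunday.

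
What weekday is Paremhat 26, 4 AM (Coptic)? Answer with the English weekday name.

Thursday

In the proleptic Gregorian calendar this is 22 March 288 (JDN 1826331).
JDN 1826331 mod 7 = 3, and JDN 0 was a Monday, so this is a Thursday.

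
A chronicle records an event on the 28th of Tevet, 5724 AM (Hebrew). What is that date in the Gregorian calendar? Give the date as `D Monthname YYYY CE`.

13 January 1964 CE

Julian Day Number of the source date = 2438408.
Converting JDN 2438408 to the Gregorian calendar gives 13 January 1964 CE.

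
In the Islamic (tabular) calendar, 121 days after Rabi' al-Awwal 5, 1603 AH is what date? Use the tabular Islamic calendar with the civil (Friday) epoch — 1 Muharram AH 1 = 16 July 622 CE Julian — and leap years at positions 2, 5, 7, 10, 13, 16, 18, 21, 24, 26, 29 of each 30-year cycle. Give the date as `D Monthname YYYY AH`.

8 Rajab 1603 AH

JDN of Rabi' al-Awwal 5, 1603 AH = 2516198.
2516198 + 121 = 2516319.
JDN 2516319 in the tabular Islamic calendar is 8 Rajab 1603 AH.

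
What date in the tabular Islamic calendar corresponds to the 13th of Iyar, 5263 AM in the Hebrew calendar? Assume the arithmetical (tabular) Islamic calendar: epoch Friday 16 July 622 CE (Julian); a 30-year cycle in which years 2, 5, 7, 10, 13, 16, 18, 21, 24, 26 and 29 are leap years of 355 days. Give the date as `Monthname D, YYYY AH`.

The source date corresponds to 19 May 1503 in the proleptic Gregorian calendar (JDN 2270157).
That day falls on 12 Dhu al-Qa'dah 908 AH in the tabular Islamic calendar.

Dhu al-Qa'dah 12, 908 AH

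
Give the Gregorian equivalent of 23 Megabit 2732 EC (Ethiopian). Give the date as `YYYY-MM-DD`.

2740-04-07

Both dates share Julian Day Number 2721921; in the Gregorian calendar that is 7 April 2740 CE.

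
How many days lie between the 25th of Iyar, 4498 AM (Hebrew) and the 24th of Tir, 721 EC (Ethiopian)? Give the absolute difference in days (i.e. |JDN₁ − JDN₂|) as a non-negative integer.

JDN of the first date = 1990752.
JDN of the second date = 1987344.
|1987344 − 1990752| = 3408.

3408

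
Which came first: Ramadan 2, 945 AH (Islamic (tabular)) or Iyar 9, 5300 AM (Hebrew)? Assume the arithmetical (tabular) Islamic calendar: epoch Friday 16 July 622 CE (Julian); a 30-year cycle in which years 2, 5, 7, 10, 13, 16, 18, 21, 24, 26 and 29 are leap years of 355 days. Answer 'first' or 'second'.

The two dates have Julian Day Numbers 2283199 and 2283649 respectively.
Since 2283199 < 2283649, the first date comes first.

first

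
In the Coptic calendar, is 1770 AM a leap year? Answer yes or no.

1770 mod 4 = 2; in the Coptic calendar a year is leap when year mod 4 = 3, so it is a common year.

no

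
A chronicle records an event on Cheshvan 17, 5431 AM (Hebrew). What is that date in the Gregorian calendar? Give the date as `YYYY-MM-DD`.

1670-10-31

Julian Day Number of the source date = 2331319.
Converting JDN 2331319 to the Gregorian calendar gives 31 October 1670 CE.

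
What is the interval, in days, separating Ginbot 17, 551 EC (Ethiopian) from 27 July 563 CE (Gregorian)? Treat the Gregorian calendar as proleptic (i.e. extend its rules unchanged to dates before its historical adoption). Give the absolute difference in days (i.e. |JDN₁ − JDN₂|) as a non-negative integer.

JDN of the first date = 1925364.
JDN of the second date = 1926899.
|1926899 − 1925364| = 1535.

1535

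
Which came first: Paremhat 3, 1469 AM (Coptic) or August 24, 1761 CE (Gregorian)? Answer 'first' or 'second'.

Converting both to JDN: 2361399 vs 2364488; the smaller is the first.

first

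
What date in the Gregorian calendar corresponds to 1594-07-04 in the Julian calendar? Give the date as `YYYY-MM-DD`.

For dates in this range the Gregorian date is 10 days ahead of the Julian.
4 July 1594 Julian + 10 days → 14 July 1594 Gregorian.

1594-07-14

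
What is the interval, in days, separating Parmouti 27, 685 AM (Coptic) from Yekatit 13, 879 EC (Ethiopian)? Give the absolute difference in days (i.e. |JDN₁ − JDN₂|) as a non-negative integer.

JDN of the first date = 2075097.
JDN of the second date = 2045072.
|2045072 − 2075097| = 30025.

30025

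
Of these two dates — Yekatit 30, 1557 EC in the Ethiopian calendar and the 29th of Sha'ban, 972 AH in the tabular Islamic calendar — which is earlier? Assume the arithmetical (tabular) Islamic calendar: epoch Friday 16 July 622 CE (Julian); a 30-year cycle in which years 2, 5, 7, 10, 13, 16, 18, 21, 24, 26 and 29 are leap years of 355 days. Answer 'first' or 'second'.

The two dates have Julian Day Numbers 2292729 and 2292765 respectively.
Since 2292729 < 2292765, the first date comes first.

first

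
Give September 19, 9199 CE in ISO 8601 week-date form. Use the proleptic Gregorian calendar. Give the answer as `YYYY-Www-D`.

The weekday is Sunday (ISO weekday 7).
That Sunday belongs to ISO week 37 of ISO year 9199.

9199-W37-7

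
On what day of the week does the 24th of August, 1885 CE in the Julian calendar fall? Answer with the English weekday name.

Saturday

Equivalently 5 September 1885 Gregorian, JDN 2409790.
JDN 2409790 mod 7 = 5, and JDN 0 was a Monday, so this is a Saturday.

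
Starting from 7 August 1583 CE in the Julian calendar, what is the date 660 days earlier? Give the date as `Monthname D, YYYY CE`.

JDN of 7 August 1583 CE = 2299467.
2299467 − 660 = 2298807.
JDN 2298807 in the Julian calendar is October 16, 1581 CE.

October 16, 1581 CE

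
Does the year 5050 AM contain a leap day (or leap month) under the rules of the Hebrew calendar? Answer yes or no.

no

Hebrew year 5050 is year 15 of its 19-year Metonic cycle; leap years are at positions 3, 6, 8, 11, 14, 17, 19, so it is a common year (12 months).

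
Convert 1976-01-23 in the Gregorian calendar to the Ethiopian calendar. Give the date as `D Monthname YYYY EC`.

Julian Day Number of the source date = 2442801.
Converting JDN 2442801 to the Ethiopian calendar gives 14 Tir 1968 EC.

14 Tir 1968 EC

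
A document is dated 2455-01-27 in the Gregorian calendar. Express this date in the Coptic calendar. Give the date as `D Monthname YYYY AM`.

16 Tobi 2171 AM

Julian Day Number of the source date = 2617757.
Converting JDN 2617757 to the Coptic calendar gives 16 Tobi 2171 AM.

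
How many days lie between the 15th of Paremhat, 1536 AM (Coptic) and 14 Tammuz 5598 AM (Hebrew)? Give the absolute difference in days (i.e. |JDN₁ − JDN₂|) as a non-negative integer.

JDN of the first date = 2385883.
JDN of the second date = 2392563.
|2392563 − 2385883| = 6680.

6680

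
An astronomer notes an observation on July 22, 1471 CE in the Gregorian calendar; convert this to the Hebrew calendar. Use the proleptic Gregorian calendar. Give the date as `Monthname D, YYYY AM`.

Julian Day Number of the source date = 2258534.
Converting JDN 2258534 to the Hebrew calendar gives 24 Tammuz 5231 AM.

Tammuz 24, 5231 AM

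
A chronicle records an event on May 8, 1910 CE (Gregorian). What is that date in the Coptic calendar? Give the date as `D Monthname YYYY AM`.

Both dates share Julian Day Number 2418800; in the Coptic calendar that is 30 Parmouti 1626 AM.

30 Parmouti 1626 AM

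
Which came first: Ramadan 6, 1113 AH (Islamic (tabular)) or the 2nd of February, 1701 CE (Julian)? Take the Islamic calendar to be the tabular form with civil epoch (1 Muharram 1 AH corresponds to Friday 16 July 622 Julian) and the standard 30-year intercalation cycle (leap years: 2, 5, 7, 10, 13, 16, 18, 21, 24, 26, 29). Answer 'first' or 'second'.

second

Converting both to JDN: 2342737 vs 2342381; the smaller is the second.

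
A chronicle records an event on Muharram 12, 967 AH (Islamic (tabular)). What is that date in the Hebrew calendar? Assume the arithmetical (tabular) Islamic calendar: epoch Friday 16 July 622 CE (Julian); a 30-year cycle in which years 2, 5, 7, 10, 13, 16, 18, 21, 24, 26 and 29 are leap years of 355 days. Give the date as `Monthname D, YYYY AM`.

Cheshvan 13, 5320 AM

The source date corresponds to 24 October 1559 in the proleptic Gregorian calendar (JDN 2290769).
That day falls on 13 Cheshvan 5320 AM in the Hebrew calendar.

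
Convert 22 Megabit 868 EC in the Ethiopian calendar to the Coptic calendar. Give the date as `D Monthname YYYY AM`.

Julian Day Number of the source date = 2041094.
Converting JDN 2041094 to the Coptic calendar gives 22 Paremhat 592 AM.

22 Paremhat 592 AM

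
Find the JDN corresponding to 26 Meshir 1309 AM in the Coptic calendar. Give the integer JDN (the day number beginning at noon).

2302952

In the Gregorian calendar the same day is 2 March 1593.
JDN 2451545 is 1 January 2000 CE (Gregorian); the target day is −148593 days from there, so JDN = 2302952.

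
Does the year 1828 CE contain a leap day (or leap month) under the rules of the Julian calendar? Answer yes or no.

yes

1828 mod 4 = 0, so it is a leap year in the Julian calendar.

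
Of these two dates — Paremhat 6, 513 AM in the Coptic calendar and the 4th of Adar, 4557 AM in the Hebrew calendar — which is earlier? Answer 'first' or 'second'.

second

Converting both to JDN: 2012223 vs 2012199; the smaller is the second.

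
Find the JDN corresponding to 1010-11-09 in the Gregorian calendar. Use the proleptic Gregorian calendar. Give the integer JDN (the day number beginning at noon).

JDN 2400001 is 17 November 1858 CE (Gregorian), MJD 0; the target day is −309734 days from there, so JDN = 2090267.

2090267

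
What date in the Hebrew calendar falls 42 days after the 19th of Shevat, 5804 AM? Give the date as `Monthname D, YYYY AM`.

Nisan 2, 5804 AM

Counting 42 days forward from JDN 2467663 reaches JDN 2467705, which is Nisan 2, 5804 AM.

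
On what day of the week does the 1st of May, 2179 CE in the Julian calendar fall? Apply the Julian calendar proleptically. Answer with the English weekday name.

In the Gregorian calendar this is 15 May 2179 (JDN 2517058).
2517058 ≡ 5 (mod 7); counting from Monday = 0 gives Saturday.

Saturday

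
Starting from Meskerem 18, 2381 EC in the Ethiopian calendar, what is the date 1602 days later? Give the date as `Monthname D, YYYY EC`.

Yekatit 9, 2385 EC

JDN of Meskerem 18, 2381 EC = 2593533.
2593533 + 1602 = 2595135.
JDN 2595135 in the Ethiopian calendar is Yekatit 9, 2385 EC.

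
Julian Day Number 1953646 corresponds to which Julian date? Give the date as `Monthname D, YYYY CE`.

October 16, 636 CE

JDN 1953646 is 19 October 636 in the proleptic Gregorian calendar.
In the Julian calendar that day is October 16, 636 CE.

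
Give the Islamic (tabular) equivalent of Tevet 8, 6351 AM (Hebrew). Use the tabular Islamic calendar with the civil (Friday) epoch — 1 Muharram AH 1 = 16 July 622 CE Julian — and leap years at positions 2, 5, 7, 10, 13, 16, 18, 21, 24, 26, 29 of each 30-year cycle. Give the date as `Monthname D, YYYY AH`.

Both dates share Julian Day Number 2667398; in the tabular Islamic calendar that is 8 Dhu al-Qa'dah 2029 AH.

Dhu al-Qa'dah 8, 2029 AH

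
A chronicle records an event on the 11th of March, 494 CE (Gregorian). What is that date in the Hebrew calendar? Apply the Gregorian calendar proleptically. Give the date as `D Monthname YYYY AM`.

16 Adar II 4254 AM

Both dates share Julian Day Number 1901560; in the Hebrew calendar that is 16 Adar II 4254 AM.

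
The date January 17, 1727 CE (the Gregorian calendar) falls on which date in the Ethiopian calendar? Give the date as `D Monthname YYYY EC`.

11 Tir 1719 EC

Both dates share Julian Day Number 2351850; in the Ethiopian calendar that is 11 Tir 1719 EC.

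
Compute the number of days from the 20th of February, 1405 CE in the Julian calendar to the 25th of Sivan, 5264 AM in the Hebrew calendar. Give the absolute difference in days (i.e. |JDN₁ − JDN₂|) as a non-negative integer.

First date → JDN 2234285; second date → JDN 2270552.
The interval is |2234285 − 2270552| = 36267 days.

36267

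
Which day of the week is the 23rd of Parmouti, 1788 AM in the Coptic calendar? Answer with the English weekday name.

This is JDN 2477964 (1 May 2072 Gregorian).
JDN 2477964 mod 7 = 6, and JDN 0 was a Monday, so this is a Sunday.

Sunday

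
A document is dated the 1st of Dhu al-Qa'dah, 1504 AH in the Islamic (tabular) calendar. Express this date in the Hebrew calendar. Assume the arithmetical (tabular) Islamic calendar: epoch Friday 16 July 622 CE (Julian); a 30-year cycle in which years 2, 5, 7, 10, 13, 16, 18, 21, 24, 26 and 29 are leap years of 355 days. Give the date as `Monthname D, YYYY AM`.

Julian Day Number of the source date = 2481348.
Converting JDN 2481348 to the Hebrew calendar gives 1 Av 5841 AM.

Av 1, 5841 AM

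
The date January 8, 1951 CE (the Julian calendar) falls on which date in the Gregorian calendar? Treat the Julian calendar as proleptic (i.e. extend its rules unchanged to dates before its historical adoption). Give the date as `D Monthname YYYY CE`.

At this point the Julian calendar is 13 days behind the Gregorian.
8 January 1951 Julian + 13 days → 21 January 1951 Gregorian.

21 January 1951 CE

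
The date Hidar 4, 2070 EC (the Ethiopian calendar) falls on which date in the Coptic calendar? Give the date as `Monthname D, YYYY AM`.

Julian Day Number of the source date = 2479986.
Converting JDN 2479986 to the Coptic calendar gives 4 Hathor 1794 AM.

Hathor 4, 1794 AM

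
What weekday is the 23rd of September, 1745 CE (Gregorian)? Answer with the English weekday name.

Thursday

2358674 ≡ 3 (mod 7); counting from Monday = 0 gives Thursday.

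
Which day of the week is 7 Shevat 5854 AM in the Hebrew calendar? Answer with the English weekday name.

In the Gregorian calendar this is 24 January 2094 (JDN 2485902).
JDN 2485902 mod 7 = 6, and JDN 0 was a Monday, so this is a Sunday.

Sunday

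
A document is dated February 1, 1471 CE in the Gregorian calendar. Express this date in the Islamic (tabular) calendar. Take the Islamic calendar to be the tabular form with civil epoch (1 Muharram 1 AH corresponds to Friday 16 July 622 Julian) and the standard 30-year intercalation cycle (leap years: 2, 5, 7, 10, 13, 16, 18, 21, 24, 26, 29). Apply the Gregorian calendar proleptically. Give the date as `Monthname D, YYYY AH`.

Julian Day Number of the source date = 2258363.
Converting JDN 2258363 to the tabular Islamic calendar gives 1 Sha'ban 875 AH.

Sha'ban 1, 875 AH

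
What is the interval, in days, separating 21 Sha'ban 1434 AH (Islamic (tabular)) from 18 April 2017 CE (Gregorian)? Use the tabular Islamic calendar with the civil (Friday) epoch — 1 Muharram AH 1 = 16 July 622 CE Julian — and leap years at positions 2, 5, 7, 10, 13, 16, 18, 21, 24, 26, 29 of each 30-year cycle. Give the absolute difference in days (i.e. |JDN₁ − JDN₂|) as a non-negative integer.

First date → JDN 2456474; second date → JDN 2457862.
The interval is |2456474 − 2457862| = 1388 days.

1388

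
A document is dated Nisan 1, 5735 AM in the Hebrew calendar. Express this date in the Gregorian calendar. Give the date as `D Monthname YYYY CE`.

13 March 1975 CE

Both dates share Julian Day Number 2442485; in the Gregorian calendar that is 13 March 1975 CE.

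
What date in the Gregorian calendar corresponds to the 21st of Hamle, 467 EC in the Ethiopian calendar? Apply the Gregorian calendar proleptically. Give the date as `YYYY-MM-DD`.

0475-07-16

Both dates share Julian Day Number 1894747; in the Gregorian calendar that is 16 July 475 CE.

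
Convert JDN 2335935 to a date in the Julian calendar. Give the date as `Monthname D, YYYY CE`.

The Gregorian equivalent of JDN 2335935 is 21 June 1683.
In the Julian calendar that day is June 11, 1683 CE.

June 11, 1683 CE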